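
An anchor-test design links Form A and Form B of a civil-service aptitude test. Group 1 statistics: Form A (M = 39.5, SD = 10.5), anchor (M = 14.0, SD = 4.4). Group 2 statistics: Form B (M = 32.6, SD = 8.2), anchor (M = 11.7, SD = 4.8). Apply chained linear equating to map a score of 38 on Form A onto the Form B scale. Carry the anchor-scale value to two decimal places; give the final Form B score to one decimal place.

35.5

Form A → anchor (Group 1): v = (4.4/10.5)(38 − 39.5) + 14.0 = 13.37
anchor → Form B (Group 2): y = (8.2/4.8)(13.37 − 11.7) + 32.6 = 35.5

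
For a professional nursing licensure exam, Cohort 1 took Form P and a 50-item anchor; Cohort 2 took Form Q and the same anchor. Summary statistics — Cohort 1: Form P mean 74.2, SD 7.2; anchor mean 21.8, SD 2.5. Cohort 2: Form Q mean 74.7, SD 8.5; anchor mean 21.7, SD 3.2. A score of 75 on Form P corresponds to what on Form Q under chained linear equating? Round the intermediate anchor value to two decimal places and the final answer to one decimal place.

75.7

Form P → anchor (Cohort 1): v = (2.5/7.2)(75 − 74.2) + 21.8 = 22.08
anchor → Form Q (Cohort 2): y = (8.5/3.2)(22.08 − 21.7) + 74.7 = 75.7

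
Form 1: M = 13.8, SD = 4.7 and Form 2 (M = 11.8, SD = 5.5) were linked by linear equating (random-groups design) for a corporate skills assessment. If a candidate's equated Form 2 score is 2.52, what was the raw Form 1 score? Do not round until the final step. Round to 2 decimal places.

Invert y = (SD_Y/SD_X)(x − M_X) + M_Y:
x = (SD_X/SD_Y)(y − M_Y) + M_X = (4.7/5.5)(2.52 − 11.8) + 13.8
x = 0.854545 × -9.280 + 13.8 = 5.87

5.87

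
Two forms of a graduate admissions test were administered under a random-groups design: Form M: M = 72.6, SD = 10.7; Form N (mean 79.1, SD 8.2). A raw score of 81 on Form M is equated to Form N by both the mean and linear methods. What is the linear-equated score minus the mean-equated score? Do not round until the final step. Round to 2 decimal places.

-1.96

Mean-equated: 81 + (79.1 − 72.6) = 87.50
Linear-equated: (8.2/10.7)(81 − 72.6) + 79.1 = 85.537
Difference = 85.537 − 87.50 = -1.96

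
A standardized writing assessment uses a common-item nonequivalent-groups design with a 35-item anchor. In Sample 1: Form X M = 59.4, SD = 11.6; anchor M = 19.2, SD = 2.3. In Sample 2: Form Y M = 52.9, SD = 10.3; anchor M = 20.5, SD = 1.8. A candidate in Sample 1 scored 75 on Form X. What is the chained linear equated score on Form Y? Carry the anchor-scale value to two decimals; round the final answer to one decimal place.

Form X → anchor (Sample 1): v = (2.3/11.6)(75 − 59.4) + 19.2 = 22.29
anchor → Form Y (Sample 2): y = (10.3/1.8)(22.29 − 20.5) + 52.9 = 63.1

63.1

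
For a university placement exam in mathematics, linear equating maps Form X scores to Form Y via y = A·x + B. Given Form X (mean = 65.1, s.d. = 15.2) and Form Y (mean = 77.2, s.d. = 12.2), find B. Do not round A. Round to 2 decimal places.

24.95

A = SD_Y / SD_X = 12.2 / 15.2 = 0.802632
B = M_Y − A·M_X = 77.2 − 0.802632 × 65.1 = 24.95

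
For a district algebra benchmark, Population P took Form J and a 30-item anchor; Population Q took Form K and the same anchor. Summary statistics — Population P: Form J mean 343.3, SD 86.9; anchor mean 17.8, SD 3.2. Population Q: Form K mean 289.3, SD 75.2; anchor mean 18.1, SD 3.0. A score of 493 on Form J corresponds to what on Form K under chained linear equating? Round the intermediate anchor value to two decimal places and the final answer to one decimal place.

419.9

Form J → anchor (Population P): v = (3.2/86.9)(493 − 343.3) + 17.8 = 23.31
anchor → Form K (Population Q): y = (75.2/3.0)(23.31 − 18.1) + 289.3 = 419.9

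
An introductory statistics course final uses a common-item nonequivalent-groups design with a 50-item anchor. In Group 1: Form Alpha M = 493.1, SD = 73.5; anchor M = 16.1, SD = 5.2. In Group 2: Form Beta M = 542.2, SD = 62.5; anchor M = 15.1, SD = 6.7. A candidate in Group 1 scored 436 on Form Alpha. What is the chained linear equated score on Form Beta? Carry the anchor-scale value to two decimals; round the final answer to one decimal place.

513.8

Form Alpha → anchor (Group 1): v = (5.2/73.5)(436 − 493.1) + 16.1 = 12.06
anchor → Form Beta (Group 2): y = (62.5/6.7)(12.06 − 15.1) + 542.2 = 513.8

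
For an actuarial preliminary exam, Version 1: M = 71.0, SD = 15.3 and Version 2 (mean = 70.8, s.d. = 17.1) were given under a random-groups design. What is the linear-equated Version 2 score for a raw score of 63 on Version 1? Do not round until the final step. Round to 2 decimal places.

61.86

Linear equating: y = (SD_Y/SD_X)(x − M_X) + M_Y
y = (17.1/15.3)(63 − 71.0) + 70.8
y = 1.117647 × -8.0 + 70.8 = -8.9412 + 70.8 = 61.86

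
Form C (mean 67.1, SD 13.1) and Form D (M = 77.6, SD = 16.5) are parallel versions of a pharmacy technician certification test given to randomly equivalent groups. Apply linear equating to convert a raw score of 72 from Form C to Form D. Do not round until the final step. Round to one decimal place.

Linear equating: y = (SD_Y/SD_X)(x − M_X) + M_Y
y = (16.5/13.1)(72 − 67.1) + 77.6
y = 1.259542 × 4.9 + 77.6 = 6.1718 + 77.6 = 83.8

83.8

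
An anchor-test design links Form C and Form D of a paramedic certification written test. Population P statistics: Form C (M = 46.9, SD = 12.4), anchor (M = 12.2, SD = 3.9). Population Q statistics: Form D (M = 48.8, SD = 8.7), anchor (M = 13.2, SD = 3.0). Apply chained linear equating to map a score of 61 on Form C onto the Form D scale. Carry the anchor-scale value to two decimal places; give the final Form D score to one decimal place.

58.7

Form C → anchor (Population P): v = (3.9/12.4)(61 − 46.9) + 12.2 = 16.63
anchor → Form D (Population Q): y = (8.7/3.0)(16.63 − 13.2) + 48.8 = 58.7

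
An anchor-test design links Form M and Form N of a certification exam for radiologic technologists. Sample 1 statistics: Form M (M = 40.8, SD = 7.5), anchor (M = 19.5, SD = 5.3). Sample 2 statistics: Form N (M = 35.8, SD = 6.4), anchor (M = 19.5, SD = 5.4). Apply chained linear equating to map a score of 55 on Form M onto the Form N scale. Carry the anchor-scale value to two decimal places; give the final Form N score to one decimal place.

47.7

Form M → anchor (Sample 1): v = (5.3/7.5)(55 − 40.8) + 19.5 = 29.53
anchor → Form N (Sample 2): y = (6.4/5.4)(29.53 − 19.5) + 35.8 = 47.7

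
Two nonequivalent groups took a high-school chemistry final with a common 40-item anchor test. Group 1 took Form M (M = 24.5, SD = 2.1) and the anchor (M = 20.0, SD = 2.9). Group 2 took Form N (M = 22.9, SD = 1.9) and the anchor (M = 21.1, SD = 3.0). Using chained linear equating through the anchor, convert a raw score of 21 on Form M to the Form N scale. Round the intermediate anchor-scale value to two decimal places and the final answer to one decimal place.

19.1

Form M → anchor (Group 1): v = (2.9/2.1)(21 − 24.5) + 20.0 = 15.17
anchor → Form N (Group 2): y = (1.9/3.0)(15.17 − 21.1) + 22.9 = 19.1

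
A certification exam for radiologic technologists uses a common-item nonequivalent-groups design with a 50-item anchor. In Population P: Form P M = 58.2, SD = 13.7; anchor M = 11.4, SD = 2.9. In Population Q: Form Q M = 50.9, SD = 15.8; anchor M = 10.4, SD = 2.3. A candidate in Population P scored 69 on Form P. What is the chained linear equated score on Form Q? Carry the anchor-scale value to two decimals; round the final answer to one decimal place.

Form P → anchor (Population P): v = (2.9/13.7)(69 − 58.2) + 11.4 = 13.69
anchor → Form Q (Population Q): y = (15.8/2.3)(13.69 − 10.4) + 50.9 = 73.5

73.5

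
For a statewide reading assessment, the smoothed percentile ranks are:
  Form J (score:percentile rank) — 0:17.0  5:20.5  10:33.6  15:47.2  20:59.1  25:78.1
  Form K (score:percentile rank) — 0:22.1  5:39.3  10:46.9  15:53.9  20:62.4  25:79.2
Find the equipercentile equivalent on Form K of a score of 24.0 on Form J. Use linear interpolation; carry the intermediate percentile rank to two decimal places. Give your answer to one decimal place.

23.5

PR of 24.0 on Form J: 59.1 + (24.0 − 20)/(25 − 20) × (78.1 − 59.1) = 74.30
On Form K, PR 74.30 falls between score 20 (PR 62.4) and 25 (PR 79.2).
Interpolate: 20 + (74.30 − 62.4)/(79.2 − 62.4) × (25 − 20) = 23.5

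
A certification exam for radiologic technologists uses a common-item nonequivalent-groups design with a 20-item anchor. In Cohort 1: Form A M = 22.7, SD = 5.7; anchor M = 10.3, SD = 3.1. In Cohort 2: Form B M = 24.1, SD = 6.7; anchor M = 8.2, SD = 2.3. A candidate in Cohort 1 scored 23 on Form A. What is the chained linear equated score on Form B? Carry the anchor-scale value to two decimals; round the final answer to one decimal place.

30.7

Form A → anchor (Cohort 1): v = (3.1/5.7)(23 − 22.7) + 10.3 = 10.46
anchor → Form B (Cohort 2): y = (6.7/2.3)(10.46 − 8.2) + 24.1 = 30.7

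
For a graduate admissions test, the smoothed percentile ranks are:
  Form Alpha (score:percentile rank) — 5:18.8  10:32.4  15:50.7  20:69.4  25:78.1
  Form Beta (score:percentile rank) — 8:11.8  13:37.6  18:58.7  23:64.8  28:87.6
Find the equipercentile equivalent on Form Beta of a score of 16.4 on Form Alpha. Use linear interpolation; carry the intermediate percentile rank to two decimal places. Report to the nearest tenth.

17.3

PR of 16.4 on Form Alpha: 50.7 + (16.4 − 15)/(20 − 15) × (69.4 − 50.7) = 55.94
On Form Beta, PR 55.94 falls between score 13 (PR 37.6) and 18 (PR 58.7).
Interpolate: 13 + (55.94 − 37.6)/(58.7 − 37.6) × (18 − 13) = 17.3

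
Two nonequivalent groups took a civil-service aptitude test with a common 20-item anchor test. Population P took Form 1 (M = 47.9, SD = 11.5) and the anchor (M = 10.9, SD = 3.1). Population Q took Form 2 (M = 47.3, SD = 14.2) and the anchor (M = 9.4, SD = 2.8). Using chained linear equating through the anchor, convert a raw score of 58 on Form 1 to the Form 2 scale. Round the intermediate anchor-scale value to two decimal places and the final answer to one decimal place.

68.7

Form 1 → anchor (Population P): v = (3.1/11.5)(58 − 47.9) + 10.9 = 13.62
anchor → Form 2 (Population Q): y = (14.2/2.8)(13.62 − 9.4) + 47.3 = 68.7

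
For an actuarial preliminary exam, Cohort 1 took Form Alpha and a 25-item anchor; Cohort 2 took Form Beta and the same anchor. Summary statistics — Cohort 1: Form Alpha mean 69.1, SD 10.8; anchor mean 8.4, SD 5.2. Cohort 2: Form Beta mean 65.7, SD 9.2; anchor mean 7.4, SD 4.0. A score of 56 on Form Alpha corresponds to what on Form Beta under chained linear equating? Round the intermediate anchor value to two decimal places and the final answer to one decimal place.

53.5

Form Alpha → anchor (Cohort 1): v = (5.2/10.8)(56 − 69.1) + 8.4 = 2.09
anchor → Form Beta (Cohort 2): y = (9.2/4.0)(2.09 − 7.4) + 65.7 = 53.5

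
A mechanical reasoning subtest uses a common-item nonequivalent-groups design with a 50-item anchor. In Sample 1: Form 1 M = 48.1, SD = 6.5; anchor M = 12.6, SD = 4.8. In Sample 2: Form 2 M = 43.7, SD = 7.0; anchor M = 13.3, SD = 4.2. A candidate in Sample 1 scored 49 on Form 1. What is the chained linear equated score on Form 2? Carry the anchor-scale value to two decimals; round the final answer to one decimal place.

43.6

Form 1 → anchor (Sample 1): v = (4.8/6.5)(49 − 48.1) + 12.6 = 13.26
anchor → Form 2 (Sample 2): y = (7.0/4.2)(13.26 − 13.3) + 43.7 = 43.6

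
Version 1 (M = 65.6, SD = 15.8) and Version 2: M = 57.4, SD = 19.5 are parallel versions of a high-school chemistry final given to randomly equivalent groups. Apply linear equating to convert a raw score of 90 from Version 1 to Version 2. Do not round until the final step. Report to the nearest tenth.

Linear equating: y = (SD_Y/SD_X)(x − M_X) + M_Y
y = (19.5/15.8)(90 − 65.6) + 57.4
y = 1.234177 × 24.4 + 57.4 = 30.1139 + 57.4 = 87.5

87.5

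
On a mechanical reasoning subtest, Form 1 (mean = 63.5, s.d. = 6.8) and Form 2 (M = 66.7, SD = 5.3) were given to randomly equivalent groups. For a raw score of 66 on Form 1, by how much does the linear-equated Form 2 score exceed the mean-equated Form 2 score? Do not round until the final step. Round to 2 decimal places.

Mean-equated: 66 + (66.7 − 63.5) = 69.20
Linear-equated: (5.3/6.8)(66 − 63.5) + 66.7 = 68.649
Difference = 68.649 − 69.20 = -0.55

-0.55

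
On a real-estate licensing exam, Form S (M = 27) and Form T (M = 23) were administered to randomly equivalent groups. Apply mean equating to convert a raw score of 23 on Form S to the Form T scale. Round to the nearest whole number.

19

Mean equating: y = x + (M_Y − M_X) = 23 + (23 − 27) = 19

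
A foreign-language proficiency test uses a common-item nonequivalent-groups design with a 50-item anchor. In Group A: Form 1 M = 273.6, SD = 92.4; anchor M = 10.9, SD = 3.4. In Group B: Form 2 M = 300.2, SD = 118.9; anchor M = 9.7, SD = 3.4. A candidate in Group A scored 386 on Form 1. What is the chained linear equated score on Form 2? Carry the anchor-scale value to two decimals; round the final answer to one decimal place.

486.9

Form 1 → anchor (Group A): v = (3.4/92.4)(386 − 273.6) + 10.9 = 15.04
anchor → Form 2 (Group B): y = (118.9/3.4)(15.04 − 9.7) + 300.2 = 486.9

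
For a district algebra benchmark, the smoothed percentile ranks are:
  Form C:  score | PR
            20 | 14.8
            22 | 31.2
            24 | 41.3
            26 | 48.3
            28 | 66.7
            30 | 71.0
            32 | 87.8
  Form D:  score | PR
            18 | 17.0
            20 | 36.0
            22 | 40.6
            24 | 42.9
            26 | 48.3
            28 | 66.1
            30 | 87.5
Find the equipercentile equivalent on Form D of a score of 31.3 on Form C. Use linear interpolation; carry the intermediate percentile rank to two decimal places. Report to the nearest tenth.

29.5

PR of 31.3 on Form C: 71.0 + (31.3 − 30)/(32 − 30) × (87.8 − 71.0) = 81.92
On Form D, PR 81.92 falls between score 28 (PR 66.1) and 30 (PR 87.5).
Interpolate: 28 + (81.92 − 66.1)/(87.5 − 66.1) × (30 − 28) = 29.5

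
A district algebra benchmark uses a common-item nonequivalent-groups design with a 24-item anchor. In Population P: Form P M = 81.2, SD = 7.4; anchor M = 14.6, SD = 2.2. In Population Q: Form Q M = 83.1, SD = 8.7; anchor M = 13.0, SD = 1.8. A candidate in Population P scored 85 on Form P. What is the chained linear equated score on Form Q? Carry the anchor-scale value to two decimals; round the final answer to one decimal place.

Form P → anchor (Population P): v = (2.2/7.4)(85 − 81.2) + 14.6 = 15.73
anchor → Form Q (Population Q): y = (8.7/1.8)(15.73 − 13.0) + 83.1 = 96.3

96.3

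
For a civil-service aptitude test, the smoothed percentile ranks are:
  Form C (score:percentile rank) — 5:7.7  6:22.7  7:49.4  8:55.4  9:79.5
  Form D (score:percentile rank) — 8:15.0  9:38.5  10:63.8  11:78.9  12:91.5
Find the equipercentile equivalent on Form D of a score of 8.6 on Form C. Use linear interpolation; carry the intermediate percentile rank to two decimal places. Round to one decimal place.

PR of 8.6 on Form C: 55.4 + (8.6 − 8)/(9 − 8) × (79.5 − 55.4) = 69.86
On Form D, PR 69.86 falls between score 10 (PR 63.8) and 11 (PR 78.9).
Interpolate: 10 + (69.86 − 63.8)/(78.9 − 63.8) × (11 − 10) = 10.4

10.4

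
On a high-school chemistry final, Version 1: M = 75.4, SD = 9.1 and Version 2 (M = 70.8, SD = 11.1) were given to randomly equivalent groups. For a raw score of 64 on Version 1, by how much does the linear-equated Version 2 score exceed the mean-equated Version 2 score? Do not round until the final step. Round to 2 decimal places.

Mean-equated: 64 + (70.8 − 75.4) = 59.40
Linear-equated: (11.1/9.1)(64 − 75.4) + 70.8 = 56.895
Difference = 56.895 − 59.40 = -2.51

-2.51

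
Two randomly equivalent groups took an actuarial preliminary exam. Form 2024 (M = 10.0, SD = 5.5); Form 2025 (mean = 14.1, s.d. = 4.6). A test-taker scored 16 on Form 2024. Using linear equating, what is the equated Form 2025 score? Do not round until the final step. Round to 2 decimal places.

19.12

Linear equating: y = (SD_Y/SD_X)(x − M_X) + M_Y
y = (4.6/5.5)(16 − 10.0) + 14.1
y = 0.836364 × 6.0 + 14.1 = 5.0182 + 14.1 = 19.12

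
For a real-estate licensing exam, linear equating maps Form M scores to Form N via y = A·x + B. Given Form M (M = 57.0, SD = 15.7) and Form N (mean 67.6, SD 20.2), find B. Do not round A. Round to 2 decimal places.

A = SD_Y / SD_X = 20.2 / 15.7 = 1.286624
B = M_Y − A·M_X = 67.6 − 1.286624 × 57.0 = -5.74

-5.74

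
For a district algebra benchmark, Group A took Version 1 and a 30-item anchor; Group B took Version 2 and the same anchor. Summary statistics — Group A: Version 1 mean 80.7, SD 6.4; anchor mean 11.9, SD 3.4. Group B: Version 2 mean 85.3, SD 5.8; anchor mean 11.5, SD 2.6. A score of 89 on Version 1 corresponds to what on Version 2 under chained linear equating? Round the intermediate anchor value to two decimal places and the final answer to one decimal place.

96.0

Version 1 → anchor (Group A): v = (3.4/6.4)(89 − 80.7) + 11.9 = 16.31
anchor → Version 2 (Group B): y = (5.8/2.6)(16.31 − 11.5) + 85.3 = 96.0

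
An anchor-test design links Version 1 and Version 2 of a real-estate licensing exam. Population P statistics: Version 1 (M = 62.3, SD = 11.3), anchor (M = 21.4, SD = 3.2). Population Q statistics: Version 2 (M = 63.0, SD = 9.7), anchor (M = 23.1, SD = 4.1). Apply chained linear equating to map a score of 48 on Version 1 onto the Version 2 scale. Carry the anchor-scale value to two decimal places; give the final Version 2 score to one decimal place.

Version 1 → anchor (Population P): v = (3.2/11.3)(48 − 62.3) + 21.4 = 17.35
anchor → Version 2 (Population Q): y = (9.7/4.1)(17.35 − 23.1) + 63.0 = 49.4

49.4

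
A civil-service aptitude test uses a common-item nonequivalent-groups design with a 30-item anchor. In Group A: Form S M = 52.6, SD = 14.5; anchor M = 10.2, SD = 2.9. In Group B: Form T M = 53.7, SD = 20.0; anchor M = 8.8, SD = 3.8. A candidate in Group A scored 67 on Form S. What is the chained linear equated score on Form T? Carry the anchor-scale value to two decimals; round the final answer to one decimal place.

Form S → anchor (Group A): v = (2.9/14.5)(67 − 52.6) + 10.2 = 13.08
anchor → Form T (Group B): y = (20.0/3.8)(13.08 − 8.8) + 53.7 = 76.2

76.2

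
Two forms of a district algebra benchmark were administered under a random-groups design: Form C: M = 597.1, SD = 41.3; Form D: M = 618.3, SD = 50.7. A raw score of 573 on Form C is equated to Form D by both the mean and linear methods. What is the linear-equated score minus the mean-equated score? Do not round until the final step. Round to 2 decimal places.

-5.49

Mean-equated: 573 + (618.3 − 597.1) = 594.20
Linear-equated: (50.7/41.3)(573 − 597.1) + 618.3 = 588.715
Difference = 588.715 − 594.20 = -5.49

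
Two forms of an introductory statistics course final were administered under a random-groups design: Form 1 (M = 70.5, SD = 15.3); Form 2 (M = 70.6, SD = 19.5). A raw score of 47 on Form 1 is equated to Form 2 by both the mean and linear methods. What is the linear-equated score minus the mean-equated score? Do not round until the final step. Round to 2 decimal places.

-6.45

Mean-equated: 47 + (70.6 − 70.5) = 47.10
Linear-equated: (19.5/15.3)(47 − 70.5) + 70.6 = 40.649
Difference = 40.649 − 47.10 = -6.45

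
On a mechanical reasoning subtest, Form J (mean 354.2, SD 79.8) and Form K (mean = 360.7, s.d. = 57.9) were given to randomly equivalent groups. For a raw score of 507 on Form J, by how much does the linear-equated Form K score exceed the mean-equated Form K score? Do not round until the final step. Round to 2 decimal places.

-41.93

Mean-equated: 507 + (360.7 − 354.2) = 513.50
Linear-equated: (57.9/79.8)(507 − 354.2) + 360.7 = 471.566
Difference = 471.566 − 513.50 = -41.93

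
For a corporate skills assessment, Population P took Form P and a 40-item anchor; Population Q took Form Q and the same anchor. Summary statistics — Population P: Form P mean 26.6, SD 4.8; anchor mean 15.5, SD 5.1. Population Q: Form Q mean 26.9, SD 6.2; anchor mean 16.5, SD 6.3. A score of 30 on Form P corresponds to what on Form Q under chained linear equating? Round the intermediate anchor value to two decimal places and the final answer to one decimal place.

29.5

Form P → anchor (Population P): v = (5.1/4.8)(30 − 26.6) + 15.5 = 19.11
anchor → Form Q (Population Q): y = (6.2/6.3)(19.11 − 16.5) + 26.9 = 29.5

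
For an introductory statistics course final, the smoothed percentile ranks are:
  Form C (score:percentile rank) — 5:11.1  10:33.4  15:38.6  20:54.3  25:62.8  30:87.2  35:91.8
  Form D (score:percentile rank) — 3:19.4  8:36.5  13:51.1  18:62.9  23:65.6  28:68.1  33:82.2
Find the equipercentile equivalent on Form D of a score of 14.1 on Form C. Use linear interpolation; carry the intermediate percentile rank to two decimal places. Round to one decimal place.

8.4

PR of 14.1 on Form C: 33.4 + (14.1 − 10)/(15 − 10) × (38.6 − 33.4) = 37.66
On Form D, PR 37.66 falls between score 8 (PR 36.5) and 13 (PR 51.1).
Interpolate: 8 + (37.66 − 36.5)/(51.1 − 36.5) × (13 − 8) = 8.4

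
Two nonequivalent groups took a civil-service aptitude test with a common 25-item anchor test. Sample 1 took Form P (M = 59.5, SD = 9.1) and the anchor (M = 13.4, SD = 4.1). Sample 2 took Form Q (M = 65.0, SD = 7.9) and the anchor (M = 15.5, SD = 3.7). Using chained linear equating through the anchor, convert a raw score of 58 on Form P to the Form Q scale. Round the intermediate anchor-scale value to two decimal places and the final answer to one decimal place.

59.1

Form P → anchor (Sample 1): v = (4.1/9.1)(58 − 59.5) + 13.4 = 12.72
anchor → Form Q (Sample 2): y = (7.9/3.7)(12.72 − 15.5) + 65.0 = 59.1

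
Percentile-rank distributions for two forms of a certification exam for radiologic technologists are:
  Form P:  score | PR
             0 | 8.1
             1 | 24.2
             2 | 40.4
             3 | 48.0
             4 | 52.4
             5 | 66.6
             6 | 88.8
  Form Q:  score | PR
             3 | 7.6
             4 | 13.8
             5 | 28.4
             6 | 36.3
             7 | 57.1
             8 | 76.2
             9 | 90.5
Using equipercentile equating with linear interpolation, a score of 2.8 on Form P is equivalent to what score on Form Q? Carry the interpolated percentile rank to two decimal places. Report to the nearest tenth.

6.5

PR of 2.8 on Form P: 40.4 + (2.8 − 2)/(3 − 2) × (48.0 − 40.4) = 46.48
On Form Q, PR 46.48 falls between score 6 (PR 36.3) and 7 (PR 57.1).
Interpolate: 6 + (46.48 − 36.3)/(57.1 − 36.3) × (7 − 6) = 6.5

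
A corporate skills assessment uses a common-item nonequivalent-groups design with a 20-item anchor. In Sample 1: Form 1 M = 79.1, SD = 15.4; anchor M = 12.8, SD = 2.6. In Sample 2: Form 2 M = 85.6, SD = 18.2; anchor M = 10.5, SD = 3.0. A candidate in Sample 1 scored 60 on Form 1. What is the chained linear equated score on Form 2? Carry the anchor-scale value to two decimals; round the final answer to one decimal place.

Form 1 → anchor (Sample 1): v = (2.6/15.4)(60 − 79.1) + 12.8 = 9.58
anchor → Form 2 (Sample 2): y = (18.2/3.0)(9.58 − 10.5) + 85.6 = 80.0

80.0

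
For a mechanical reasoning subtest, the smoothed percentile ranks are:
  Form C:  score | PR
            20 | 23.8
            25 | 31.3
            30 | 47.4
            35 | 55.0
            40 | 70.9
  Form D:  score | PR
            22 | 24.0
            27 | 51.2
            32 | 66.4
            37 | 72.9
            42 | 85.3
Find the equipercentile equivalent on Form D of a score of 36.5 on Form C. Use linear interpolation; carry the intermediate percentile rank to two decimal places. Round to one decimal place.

PR of 36.5 on Form C: 55.0 + (36.5 − 35)/(40 − 35) × (70.9 − 55.0) = 59.77
On Form D, PR 59.77 falls between score 27 (PR 51.2) and 32 (PR 66.4).
Interpolate: 27 + (59.77 − 51.2)/(66.4 − 51.2) × (32 − 27) = 29.8

29.8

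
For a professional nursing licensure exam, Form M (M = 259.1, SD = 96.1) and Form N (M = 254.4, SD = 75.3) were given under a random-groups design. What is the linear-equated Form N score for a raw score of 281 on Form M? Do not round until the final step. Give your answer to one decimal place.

Linear equating: y = (SD_Y/SD_X)(x − M_X) + M_Y
y = (75.3/96.1)(281 − 259.1) + 254.4
y = 0.783559 × 21.9 + 254.4 = 17.1599 + 254.4 = 271.6

271.6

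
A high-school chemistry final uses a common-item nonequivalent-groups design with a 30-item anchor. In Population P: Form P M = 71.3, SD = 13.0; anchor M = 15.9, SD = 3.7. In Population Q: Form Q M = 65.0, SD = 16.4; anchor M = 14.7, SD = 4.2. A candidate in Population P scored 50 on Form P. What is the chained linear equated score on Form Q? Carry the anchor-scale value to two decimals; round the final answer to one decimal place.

46.0

Form P → anchor (Population P): v = (3.7/13.0)(50 − 71.3) + 15.9 = 9.84
anchor → Form Q (Population Q): y = (16.4/4.2)(9.84 − 14.7) + 65.0 = 46.0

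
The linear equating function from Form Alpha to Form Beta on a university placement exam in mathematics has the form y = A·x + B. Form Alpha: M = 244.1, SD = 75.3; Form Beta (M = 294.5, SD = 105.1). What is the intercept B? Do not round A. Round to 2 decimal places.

-46.20

A = SD_Y / SD_X = 105.1 / 75.3 = 1.395750
B = M_Y − A·M_X = 294.5 − 1.395750 × 244.1 = -46.20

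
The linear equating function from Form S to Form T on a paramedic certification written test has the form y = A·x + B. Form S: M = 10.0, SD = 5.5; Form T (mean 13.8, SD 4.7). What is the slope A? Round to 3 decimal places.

0.855

A = SD_Y / SD_X = 4.7 / 5.5 = 0.855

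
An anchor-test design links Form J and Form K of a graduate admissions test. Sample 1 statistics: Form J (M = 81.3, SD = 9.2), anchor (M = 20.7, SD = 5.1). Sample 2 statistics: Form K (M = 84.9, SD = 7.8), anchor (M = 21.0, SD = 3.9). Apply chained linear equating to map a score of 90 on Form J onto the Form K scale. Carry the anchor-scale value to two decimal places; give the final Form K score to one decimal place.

Form J → anchor (Sample 1): v = (5.1/9.2)(90 − 81.3) + 20.7 = 25.52
anchor → Form K (Sample 2): y = (7.8/3.9)(25.52 − 21.0) + 84.9 = 93.9

93.9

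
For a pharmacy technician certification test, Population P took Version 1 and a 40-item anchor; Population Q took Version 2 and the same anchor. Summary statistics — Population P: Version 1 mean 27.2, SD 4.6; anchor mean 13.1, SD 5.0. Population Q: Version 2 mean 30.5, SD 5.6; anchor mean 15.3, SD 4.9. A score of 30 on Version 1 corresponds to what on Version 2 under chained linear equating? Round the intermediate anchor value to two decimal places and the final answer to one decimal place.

31.5

Version 1 → anchor (Population P): v = (5.0/4.6)(30 − 27.2) + 13.1 = 16.14
anchor → Version 2 (Population Q): y = (5.6/4.9)(16.14 − 15.3) + 30.5 = 31.5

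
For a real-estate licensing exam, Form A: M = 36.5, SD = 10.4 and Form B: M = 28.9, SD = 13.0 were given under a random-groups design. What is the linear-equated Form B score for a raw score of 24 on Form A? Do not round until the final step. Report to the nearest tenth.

13.3

Linear equating: y = (SD_Y/SD_X)(x − M_X) + M_Y
y = (13.0/10.4)(24 − 36.5) + 28.9
y = 1.250000 × -12.5 + 28.9 = -15.6250 + 28.9 = 13.3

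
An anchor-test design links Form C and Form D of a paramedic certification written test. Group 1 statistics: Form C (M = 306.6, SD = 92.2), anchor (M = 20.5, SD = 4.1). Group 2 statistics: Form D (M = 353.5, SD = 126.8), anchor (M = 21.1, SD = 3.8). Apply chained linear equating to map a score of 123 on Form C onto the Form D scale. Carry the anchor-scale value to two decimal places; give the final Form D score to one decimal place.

Form C → anchor (Group 1): v = (4.1/92.2)(123 − 306.6) + 20.5 = 12.34
anchor → Form D (Group 2): y = (126.8/3.8)(12.34 − 21.1) + 353.5 = 61.2

61.2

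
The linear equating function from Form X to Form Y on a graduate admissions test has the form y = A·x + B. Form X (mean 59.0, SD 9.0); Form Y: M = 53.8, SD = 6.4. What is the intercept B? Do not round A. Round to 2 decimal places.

A = SD_Y / SD_X = 6.4 / 9.0 = 0.711111
B = M_Y − A·M_X = 53.8 − 0.711111 × 59.0 = 11.84

11.84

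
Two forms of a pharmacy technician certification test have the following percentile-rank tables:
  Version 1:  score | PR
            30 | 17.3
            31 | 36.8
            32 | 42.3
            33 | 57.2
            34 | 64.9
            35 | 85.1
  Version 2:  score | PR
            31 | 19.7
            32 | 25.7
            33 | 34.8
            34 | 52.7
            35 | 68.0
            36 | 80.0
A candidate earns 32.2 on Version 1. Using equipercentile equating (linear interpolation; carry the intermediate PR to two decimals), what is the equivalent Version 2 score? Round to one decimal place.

33.6

PR of 32.2 on Version 1: 42.3 + (32.2 − 32)/(33 − 32) × (57.2 − 42.3) = 45.28
On Version 2, PR 45.28 falls between score 33 (PR 34.8) and 34 (PR 52.7).
Interpolate: 33 + (45.28 − 34.8)/(52.7 − 34.8) × (34 − 33) = 33.6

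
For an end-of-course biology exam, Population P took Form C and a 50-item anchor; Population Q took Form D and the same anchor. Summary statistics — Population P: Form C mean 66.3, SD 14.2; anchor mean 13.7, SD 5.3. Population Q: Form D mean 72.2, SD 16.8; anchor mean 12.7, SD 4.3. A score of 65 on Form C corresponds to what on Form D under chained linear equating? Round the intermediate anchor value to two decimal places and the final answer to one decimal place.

Form C → anchor (Population P): v = (5.3/14.2)(65 − 66.3) + 13.7 = 13.21
anchor → Form D (Population Q): y = (16.8/4.3)(13.21 − 12.7) + 72.2 = 74.2

74.2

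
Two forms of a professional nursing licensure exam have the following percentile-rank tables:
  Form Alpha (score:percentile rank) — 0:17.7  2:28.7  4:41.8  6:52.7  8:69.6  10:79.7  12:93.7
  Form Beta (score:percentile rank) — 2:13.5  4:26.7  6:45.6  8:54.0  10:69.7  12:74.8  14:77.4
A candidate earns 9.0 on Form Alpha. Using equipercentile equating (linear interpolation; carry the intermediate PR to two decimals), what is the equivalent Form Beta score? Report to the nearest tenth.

PR of 9.0 on Form Alpha: 69.6 + (9.0 − 8)/(10 − 8) × (79.7 − 69.6) = 74.65
On Form Beta, PR 74.65 falls between score 10 (PR 69.7) and 12 (PR 74.8).
Interpolate: 10 + (74.65 − 69.7)/(74.8 − 69.7) × (12 − 10) = 11.9

11.9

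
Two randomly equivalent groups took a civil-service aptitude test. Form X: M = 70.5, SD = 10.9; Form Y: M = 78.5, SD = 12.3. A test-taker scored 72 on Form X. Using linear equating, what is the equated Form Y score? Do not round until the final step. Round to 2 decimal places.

80.19

Linear equating: y = (SD_Y/SD_X)(x − M_X) + M_Y
y = (12.3/10.9)(72 − 70.5) + 78.5
y = 1.128440 × 1.5 + 78.5 = 1.6927 + 78.5 = 80.19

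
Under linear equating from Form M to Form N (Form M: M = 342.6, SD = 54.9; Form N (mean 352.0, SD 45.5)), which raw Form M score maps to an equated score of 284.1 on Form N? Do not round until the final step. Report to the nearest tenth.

260.7

Invert y = (SD_Y/SD_X)(x − M_X) + M_Y:
x = (SD_X/SD_Y)(y − M_Y) + M_X = (54.9/45.5)(284.1 − 352.0) + 342.6
x = 1.206593 × -67.900 + 342.6 = 260.7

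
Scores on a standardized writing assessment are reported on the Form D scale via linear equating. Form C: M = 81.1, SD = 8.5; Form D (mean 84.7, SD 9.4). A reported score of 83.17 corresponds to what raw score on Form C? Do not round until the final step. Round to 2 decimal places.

79.72

Invert y = (SD_Y/SD_X)(x − M_X) + M_Y:
x = (SD_X/SD_Y)(y − M_Y) + M_X = (8.5/9.4)(83.17 − 84.7) + 81.1
x = 0.904255 × -1.530 + 81.1 = 79.72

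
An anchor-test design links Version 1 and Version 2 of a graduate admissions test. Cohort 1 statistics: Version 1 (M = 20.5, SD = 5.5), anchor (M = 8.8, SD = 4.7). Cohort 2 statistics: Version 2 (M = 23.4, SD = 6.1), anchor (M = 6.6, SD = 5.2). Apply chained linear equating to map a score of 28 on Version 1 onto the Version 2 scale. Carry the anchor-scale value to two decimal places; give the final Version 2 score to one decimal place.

33.5

Version 1 → anchor (Cohort 1): v = (4.7/5.5)(28 − 20.5) + 8.8 = 15.21
anchor → Version 2 (Cohort 2): y = (6.1/5.2)(15.21 − 6.6) + 23.4 = 33.5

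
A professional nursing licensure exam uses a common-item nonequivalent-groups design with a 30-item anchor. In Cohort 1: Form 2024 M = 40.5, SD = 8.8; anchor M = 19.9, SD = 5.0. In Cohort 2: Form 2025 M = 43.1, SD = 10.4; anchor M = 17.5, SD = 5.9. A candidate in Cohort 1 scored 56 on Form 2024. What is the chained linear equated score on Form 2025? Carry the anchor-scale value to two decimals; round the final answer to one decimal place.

Form 2024 → anchor (Cohort 1): v = (5.0/8.8)(56 − 40.5) + 19.9 = 28.71
anchor → Form 2025 (Cohort 2): y = (10.4/5.9)(28.71 − 17.5) + 43.1 = 62.9

62.9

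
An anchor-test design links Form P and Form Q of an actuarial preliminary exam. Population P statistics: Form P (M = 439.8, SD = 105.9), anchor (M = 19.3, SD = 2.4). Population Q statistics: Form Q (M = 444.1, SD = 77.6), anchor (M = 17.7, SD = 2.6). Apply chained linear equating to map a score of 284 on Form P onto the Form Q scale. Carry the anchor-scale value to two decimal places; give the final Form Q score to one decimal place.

386.5

Form P → anchor (Population P): v = (2.4/105.9)(284 − 439.8) + 19.3 = 15.77
anchor → Form Q (Population Q): y = (77.6/2.6)(15.77 − 17.7) + 444.1 = 386.5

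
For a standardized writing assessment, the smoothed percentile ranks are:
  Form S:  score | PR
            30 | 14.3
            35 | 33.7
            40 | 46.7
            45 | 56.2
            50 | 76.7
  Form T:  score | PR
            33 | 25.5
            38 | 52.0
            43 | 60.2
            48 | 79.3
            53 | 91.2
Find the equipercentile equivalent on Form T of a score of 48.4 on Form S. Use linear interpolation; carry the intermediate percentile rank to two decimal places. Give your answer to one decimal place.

PR of 48.4 on Form S: 56.2 + (48.4 − 45)/(50 − 45) × (76.7 − 56.2) = 70.14
On Form T, PR 70.14 falls between score 43 (PR 60.2) and 48 (PR 79.3).
Interpolate: 43 + (70.14 − 60.2)/(79.3 − 60.2) × (48 − 43) = 45.6

45.6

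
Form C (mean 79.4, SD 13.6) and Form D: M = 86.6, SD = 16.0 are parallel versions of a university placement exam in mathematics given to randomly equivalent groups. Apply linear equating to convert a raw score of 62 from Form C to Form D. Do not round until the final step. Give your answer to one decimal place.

Linear equating: y = (SD_Y/SD_X)(x − M_X) + M_Y
y = (16.0/13.6)(62 − 79.4) + 86.6
y = 1.176471 × -17.4 + 86.6 = -20.4706 + 86.6 = 66.1

66.1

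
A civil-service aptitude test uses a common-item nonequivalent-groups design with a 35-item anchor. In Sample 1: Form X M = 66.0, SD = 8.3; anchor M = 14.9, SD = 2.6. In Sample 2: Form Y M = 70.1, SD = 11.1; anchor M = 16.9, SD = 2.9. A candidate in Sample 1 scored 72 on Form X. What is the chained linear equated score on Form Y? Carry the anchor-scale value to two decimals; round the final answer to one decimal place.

Form X → anchor (Sample 1): v = (2.6/8.3)(72 − 66.0) + 14.9 = 16.78
anchor → Form Y (Sample 2): y = (11.1/2.9)(16.78 − 16.9) + 70.1 = 69.6

69.6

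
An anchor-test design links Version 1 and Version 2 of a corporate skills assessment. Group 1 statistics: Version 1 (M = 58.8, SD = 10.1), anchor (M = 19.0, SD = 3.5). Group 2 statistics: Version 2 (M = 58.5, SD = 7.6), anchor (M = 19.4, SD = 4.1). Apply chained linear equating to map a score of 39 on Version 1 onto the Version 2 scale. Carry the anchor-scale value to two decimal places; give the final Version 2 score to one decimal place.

45.0

Version 1 → anchor (Group 1): v = (3.5/10.1)(39 − 58.8) + 19.0 = 12.14
anchor → Version 2 (Group 2): y = (7.6/4.1)(12.14 − 19.4) + 58.5 = 45.0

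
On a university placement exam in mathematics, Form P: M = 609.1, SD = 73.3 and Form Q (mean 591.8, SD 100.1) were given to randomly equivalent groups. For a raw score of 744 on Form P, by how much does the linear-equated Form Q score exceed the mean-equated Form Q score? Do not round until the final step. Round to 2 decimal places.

49.32

Mean-equated: 744 + (591.8 − 609.1) = 726.70
Linear-equated: (100.1/73.3)(744 − 609.1) + 591.8 = 776.022
Difference = 776.022 − 726.70 = 49.32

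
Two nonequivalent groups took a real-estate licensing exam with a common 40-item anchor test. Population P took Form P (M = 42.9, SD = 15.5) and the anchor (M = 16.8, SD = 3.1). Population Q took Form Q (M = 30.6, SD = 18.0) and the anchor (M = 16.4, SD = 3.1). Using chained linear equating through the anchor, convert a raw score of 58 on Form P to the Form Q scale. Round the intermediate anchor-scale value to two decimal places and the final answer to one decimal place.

50.5

Form P → anchor (Population P): v = (3.1/15.5)(58 − 42.9) + 16.8 = 19.82
anchor → Form Q (Population Q): y = (18.0/3.1)(19.82 − 16.4) + 30.6 = 50.5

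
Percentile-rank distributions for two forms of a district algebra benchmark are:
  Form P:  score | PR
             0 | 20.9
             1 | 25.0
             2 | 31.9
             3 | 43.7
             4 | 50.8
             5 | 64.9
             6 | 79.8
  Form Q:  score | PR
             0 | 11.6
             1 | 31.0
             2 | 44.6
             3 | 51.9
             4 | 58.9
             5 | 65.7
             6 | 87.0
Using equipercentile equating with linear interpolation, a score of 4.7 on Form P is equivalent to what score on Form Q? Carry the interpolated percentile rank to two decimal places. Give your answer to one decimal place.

PR of 4.7 on Form P: 50.8 + (4.7 − 4)/(5 − 4) × (64.9 − 50.8) = 60.67
On Form Q, PR 60.67 falls between score 4 (PR 58.9) and 5 (PR 65.7).
Interpolate: 4 + (60.67 − 58.9)/(65.7 − 58.9) × (5 − 4) = 4.3

4.3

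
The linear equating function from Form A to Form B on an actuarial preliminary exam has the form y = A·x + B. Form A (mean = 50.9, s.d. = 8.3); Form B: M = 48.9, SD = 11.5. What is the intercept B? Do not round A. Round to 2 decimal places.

-21.62

A = SD_Y / SD_X = 11.5 / 8.3 = 1.385542
B = M_Y − A·M_X = 48.9 − 1.385542 × 50.9 = -21.62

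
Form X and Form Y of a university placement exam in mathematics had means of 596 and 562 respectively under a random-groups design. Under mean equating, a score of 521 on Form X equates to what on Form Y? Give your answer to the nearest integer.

487

Mean equating: y = x + (M_Y − M_X) = 521 + (562 − 596) = 487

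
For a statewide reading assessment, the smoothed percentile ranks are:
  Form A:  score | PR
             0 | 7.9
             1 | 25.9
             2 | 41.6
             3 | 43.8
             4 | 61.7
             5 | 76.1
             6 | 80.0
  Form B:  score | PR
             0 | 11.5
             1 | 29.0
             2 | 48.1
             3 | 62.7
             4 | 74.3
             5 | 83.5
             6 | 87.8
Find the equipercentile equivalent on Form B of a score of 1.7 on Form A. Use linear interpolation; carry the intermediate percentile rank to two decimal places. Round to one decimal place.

PR of 1.7 on Form A: 25.9 + (1.7 − 1)/(2 − 1) × (41.6 − 25.9) = 36.89
On Form B, PR 36.89 falls between score 1 (PR 29.0) and 2 (PR 48.1).
Interpolate: 1 + (36.89 − 29.0)/(48.1 − 29.0) × (2 − 1) = 1.4

1.4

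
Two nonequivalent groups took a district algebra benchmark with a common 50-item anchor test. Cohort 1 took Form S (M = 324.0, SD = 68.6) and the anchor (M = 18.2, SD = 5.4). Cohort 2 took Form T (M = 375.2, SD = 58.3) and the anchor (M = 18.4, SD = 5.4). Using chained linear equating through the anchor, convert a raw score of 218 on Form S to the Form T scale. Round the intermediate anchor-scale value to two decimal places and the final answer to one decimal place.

283.0

Form S → anchor (Cohort 1): v = (5.4/68.6)(218 − 324.0) + 18.2 = 9.86
anchor → Form T (Cohort 2): y = (58.3/5.4)(9.86 − 18.4) + 375.2 = 283.0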